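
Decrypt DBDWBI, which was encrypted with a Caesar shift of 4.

ZXZSXE

D(3): 3−4=-1≡25 → Z
B(1): 1−4=-3≡23 → X
D(3): 3−4=-1≡25 → Z
W(22): 22−4=18 → S
B(1): 1−4=-3≡23 → X
I(8): 8−4=4 → E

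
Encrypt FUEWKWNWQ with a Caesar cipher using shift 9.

F(5): 5+9=14 → O
U(20): 20+9=29≡3 → D
E(4): 4+9=13 → N
W(22): 22+9=31≡5 → F
K(10): 10+9=19 → T
W(22): 22+9=31≡5 → F
N(13): 13+9=22 → W
W(22): 22+9=31≡5 → F
Q(16): 16+9=25 → Z

ODNFTFWFZ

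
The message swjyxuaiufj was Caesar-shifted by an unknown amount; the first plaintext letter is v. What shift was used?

From the crib: s(18)−v(21)=-3≡23, so the shift is 23.

23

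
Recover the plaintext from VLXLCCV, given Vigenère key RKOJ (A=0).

Repeat the key across the ciphertext: RKOJRKO
V(21)−R(17): 4 → E
L(11)−K(10): 1 → B
X(23)−O(14): 9 → J
L(11)−J(9): 2 → C
C(2)−R(17): -15≡11 → L
C(2)−K(10): -8≡18 → S
V(21)−O(14): 7 → H

EBJCLSH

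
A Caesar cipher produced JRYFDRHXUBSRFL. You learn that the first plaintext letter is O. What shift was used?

21

From the crib: J(9)−O(14)=-5≡21, so the shift is 21.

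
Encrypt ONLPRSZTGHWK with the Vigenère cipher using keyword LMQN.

Repeat the key across the message: LMQNLMQNLMQN
O(14)+L(11): 25 → Z
N(13)+M(12): 25 → Z
L(11)+Q(16): 27≡1 → B
P(15)+N(13): 28≡2 → C
R(17)+L(11): 28≡2 → C
S(18)+M(12): 30≡4 → E
Z(25)+Q(16): 41≡15 → P
T(19)+N(13): 32≡6 → G
G(6)+L(11): 17 → R
H(7)+M(12): 19 → T
W(22)+Q(16): 38≡12 → M
K(10)+N(13): 23 → X

ZZBCCEPGRTMX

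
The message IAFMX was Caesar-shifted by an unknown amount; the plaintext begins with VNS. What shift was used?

13

From the crib: I(8)−V(21)=-13≡13, so the shift is 13.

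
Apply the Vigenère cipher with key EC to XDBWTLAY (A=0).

BFFYXNEA

Repeat the key across the message: ECECECEC
X(23)+E(4): 27≡1 → B
D(3)+C(2): 5 → F
B(1)+E(4): 5 → F
W(22)+C(2): 24 → Y
T(19)+E(4): 23 → X
L(11)+C(2): 13 → N
A(0)+E(4): 4 → E
Y(24)+C(2): 26≡0 → A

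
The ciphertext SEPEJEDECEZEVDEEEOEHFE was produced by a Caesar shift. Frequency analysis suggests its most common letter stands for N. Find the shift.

17

The most frequent ciphertext letter is E (appears 11 times).
E is position 4; N is position 13.
Shift = -9≡17.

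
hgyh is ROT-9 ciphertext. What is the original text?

h(7): 7−9=-2≡24 → y
g(6): 6−9=-3≡23 → x
y(24): 24−9=15 → p
h(7): 7−9=-2≡24 → y

yxpy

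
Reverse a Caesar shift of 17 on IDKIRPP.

RMTRAYY

I(8): 8−17=-9≡17 → R
D(3): 3−17=-14≡12 → M
K(10): 10−17=-7≡19 → T
I(8): 8−17=-9≡17 → R
R(17): 17−17=0 → A
P(15): 15−17=-2≡24 → Y
P(15): 15−17=-2≡24 → Y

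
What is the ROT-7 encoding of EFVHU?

LMCOB

E(4): 4+7=11 → L
F(5): 5+7=12 → M
V(21): 21+7=28≡2 → C
H(7): 7+7=14 → O
U(20): 20+7=27≡1 → B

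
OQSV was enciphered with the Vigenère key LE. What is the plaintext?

DMHR

Repeat the key across the ciphertext: LELE
O(14)−L(11): 3 → D
Q(16)−E(4): 12 → M
S(18)−L(11): 7 → H
V(21)−E(4): 17 → R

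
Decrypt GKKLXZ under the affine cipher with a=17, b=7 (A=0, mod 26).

The inverse of 17 mod 26 is 23, since 17·23=391≡1. Apply D(y)=23·(y−7) mod 26:
G(6): 23·(6−7)=-23≡3 → D
K(10): 23·(10−7)=69≡17 → R
K(10): 23·(10−7)=69≡17 → R
L(11): 23·(11−7)=92≡14 → O
X(23): 23·(23−7)=368≡4 → E
Z(25): 23·(25−7)=414≡24 → Y

DRROEY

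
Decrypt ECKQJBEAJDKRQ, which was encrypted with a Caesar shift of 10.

E(4): 4−10=-6≡20 → U
C(2): 2−10=-8≡18 → S
K(10): 10−10=0 → A
Q(16): 16−10=6 → G
J(9): 9−10=-1≡25 → Z
B(1): 1−10=-9≡17 → R
E(4): 4−10=-6≡20 → U
A(0): 0−10=-10≡16 → Q
J(9): 9−10=-1≡25 → Z
D(3): 3−10=-7≡19 → T
K(10): 10−10=0 → A
R(17): 17−10=7 → H
Q(16): 16−10=6 → G

USAGZRUQZTAHG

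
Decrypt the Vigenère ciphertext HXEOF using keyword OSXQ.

TFHYR

Repeat the key across the ciphertext: OSXQO
H(7)−O(14): -7≡19 → T
X(23)−S(18): 5 → F
E(4)−X(23): -19≡7 → H
O(14)−Q(16): -2≡24 → Y
F(5)−O(14): -9≡17 → R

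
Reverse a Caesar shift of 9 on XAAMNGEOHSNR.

ORRDEXVFYJEI

X(23): 23−9=14 → O
A(0): 0−9=-9≡17 → R
A(0): 0−9=-9≡17 → R
M(12): 12−9=3 → D
N(13): 13−9=4 → E
G(6): 6−9=-3≡23 → X
E(4): 4−9=-5≡21 → V
O(14): 14−9=5 → F
H(7): 7−9=-2≡24 → Y
S(18): 18−9=9 → J
N(13): 13−9=4 → E
R(17): 17−9=8 → I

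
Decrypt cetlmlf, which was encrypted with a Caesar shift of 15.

npewxwq

c(2): 2−15=-13≡13 → n
e(4): 4−15=-11≡15 → p
t(19): 19−15=4 → e
l(11): 11−15=-4≡22 → w
m(12): 12−15=-3≡23 → x
l(11): 11−15=-4≡22 → w
f(5): 5−15=-10≡16 → q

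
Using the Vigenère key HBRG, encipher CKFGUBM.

JLWMBCD

Repeat the key across the message: HBRGHBR
C(2)+H(7): 9 → J
K(10)+B(1): 11 → L
F(5)+R(17): 22 → W
G(6)+G(6): 12 → M
U(20)+H(7): 27≡1 → B
B(1)+B(1): 2 → C
M(12)+R(17): 29≡3 → D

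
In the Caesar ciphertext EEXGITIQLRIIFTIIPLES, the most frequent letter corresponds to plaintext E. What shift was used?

The most frequent ciphertext letter is I (appears 6 times).
I is position 8; E is position 4.
Shift = 4.

4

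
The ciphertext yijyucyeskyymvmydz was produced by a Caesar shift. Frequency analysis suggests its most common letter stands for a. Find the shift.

The most frequent ciphertext letter is y (appears 6 times).
y is position 24; a is position 0.
Shift = 24.

24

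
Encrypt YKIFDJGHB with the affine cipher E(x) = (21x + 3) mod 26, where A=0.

Y(24): 21·24+3=507≡13 → N
K(10): 21·10+3=213≡5 → F
I(8): 21·8+3=171≡15 → P
F(5): 21·5+3=108≡4 → E
D(3): 21·3+3=66≡14 → O
J(9): 21·9+3=192≡10 → K
G(6): 21·6+3=129≡25 → Z
H(7): 21·7+3=150≡20 → U
B(1): 21·1+3=24 → Y

NFPEOKZUY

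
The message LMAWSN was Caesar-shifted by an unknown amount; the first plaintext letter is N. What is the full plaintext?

From the crib: L(11)−N(13)=-2≡24, so the shift is 24.
Subtract 24 from each ciphertext letter:
L(11): 11−24=-13≡13 → N
M(12): 12−24=-12≡14 → O
A(0): 0−24=-24≡2 → C
W(22): 22−24=-2≡24 → Y
S(18): 18−24=-6≡20 → U
N(13): 13−24=-11≡15 → P

NOCYUP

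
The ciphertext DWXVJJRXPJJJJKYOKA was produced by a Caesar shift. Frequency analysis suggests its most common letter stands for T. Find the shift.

The most frequent ciphertext letter is J (appears 6 times).
J is position 9; T is position 19.
Shift = -10≡16.

16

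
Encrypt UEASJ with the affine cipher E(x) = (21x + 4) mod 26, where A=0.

IKESL

U(20): 21·20+4=424≡8 → I
E(4): 21·4+4=88≡10 → K
A(0): 21·0+4=4 → E
S(18): 21·18+4=382≡18 → S
J(9): 21·9+4=193≡11 → L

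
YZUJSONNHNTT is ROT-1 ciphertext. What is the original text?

XYTIRNMMGMSS

Y(24): 24−1=23 → X
Z(25): 25−1=24 → Y
U(20): 20−1=19 → T
J(9): 9−1=8 → I
S(18): 18−1=17 → R
O(14): 14−1=13 → N
N(13): 13−1=12 → M
N(13): 13−1=12 → M
H(7): 7−1=6 → G
N(13): 13−1=12 → M
T(19): 19−1=18 → S
T(19): 19−1=18 → S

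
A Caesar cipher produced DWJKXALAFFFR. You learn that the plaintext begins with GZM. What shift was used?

From the crib: D(3)−G(6)=-3≡23, so the shift is 23.

23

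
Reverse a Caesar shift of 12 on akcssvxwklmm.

a(0): 0−12=-12≡14 → o
k(10): 10−12=-2≡24 → y
c(2): 2−12=-10≡16 → q
s(18): 18−12=6 → g
s(18): 18−12=6 → g
v(21): 21−12=9 → j
x(23): 23−12=11 → l
w(22): 22−12=10 → k
k(10): 10−12=-2≡24 → y
l(11): 11−12=-1≡25 → z
m(12): 12−12=0 → a
m(12): 12−12=0 → a

oyqggjlkyzaa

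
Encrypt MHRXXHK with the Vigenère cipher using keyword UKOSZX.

Repeat the key across the message: UKOSZXU
M(12)+U(20): 32≡6 → G
H(7)+K(10): 17 → R
R(17)+O(14): 31≡5 → F
X(23)+S(18): 41≡15 → P
X(23)+Z(25): 48≡22 → W
H(7)+X(23): 30≡4 → E
K(10)+U(20): 30≡4 → E

GRFPWEE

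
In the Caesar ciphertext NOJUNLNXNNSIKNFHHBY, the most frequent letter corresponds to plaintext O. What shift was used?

The most frequent ciphertext letter is N (appears 6 times).
N is position 13; O is position 14.
Shift = -1≡25.

25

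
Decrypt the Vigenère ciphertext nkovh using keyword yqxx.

puryj

Repeat the key across the ciphertext: yqxxy
n(13)−y(24): -11≡15 → p
k(10)−q(16): -6≡20 → u
o(14)−x(23): -9≡17 → r
v(21)−x(23): -2≡24 → y
h(7)−y(24): -17≡9 → j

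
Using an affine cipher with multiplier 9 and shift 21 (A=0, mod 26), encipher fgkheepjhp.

oxhgffayga

f(5): 9·5+21=66≡14 → o
g(6): 9·6+21=75≡23 → x
k(10): 9·10+21=111≡7 → h
h(7): 9·7+21=84≡6 → g
e(4): 9·4+21=57≡5 → f
e(4): 9·4+21=57≡5 → f
p(15): 9·15+21=156≡0 → a
j(9): 9·9+21=102≡24 → y
h(7): 9·7+21=84≡6 → g
p(15): 9·15+21=156≡0 → a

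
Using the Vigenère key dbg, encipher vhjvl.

Repeat the key across the message: dbgdb
v(21)+d(3): 24 → y
h(7)+b(1): 8 → i
j(9)+g(6): 15 → p
v(21)+d(3): 24 → y
l(11)+b(1): 12 → m

yipym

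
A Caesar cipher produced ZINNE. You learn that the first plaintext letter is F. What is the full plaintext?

From the crib: Z(25)−F(5)=20, so the shift is 20.
Subtract 20 from each ciphertext letter:
Z(25): 25−20=5 → F
I(8): 8−20=-12≡14 → O
N(13): 13−20=-7≡19 → T
N(13): 13−20=-7≡19 → T
E(4): 4−20=-16≡10 → K

FOTTK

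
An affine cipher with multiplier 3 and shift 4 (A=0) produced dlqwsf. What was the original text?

rlegwj

The inverse of 3 mod 26 is 9, since 3·9=27≡1. Apply D(y)=9·(y−4) mod 26:
d(3): 9·(3−4)=-9≡17 → r
l(11): 9·(11−4)=63≡11 → l
q(16): 9·(16−4)=108≡4 → e
w(22): 9·(22−4)=162≡6 → g
s(18): 9·(18−4)=126≡22 → w
f(5): 9·(5−4)=9 → j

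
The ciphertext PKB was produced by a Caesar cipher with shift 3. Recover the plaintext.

MHY

P(15): 15−3=12 → M
K(10): 10−3=7 → H
B(1): 1−3=-2≡24 → Y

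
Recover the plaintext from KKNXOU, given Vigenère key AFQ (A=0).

Repeat the key across the ciphertext: AFQAFQ
K(10)−A(0): 10 → K
K(10)−F(5): 5 → F
N(13)−Q(16): -3≡23 → X
X(23)−A(0): 23 → X
O(14)−F(5): 9 → J
U(20)−Q(16): 4 → E

KFXXJE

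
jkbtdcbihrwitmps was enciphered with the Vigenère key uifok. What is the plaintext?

Repeat the key across the ciphertext: uifokuifokuifoku
j(9)−u(20): -11≡15 → p
k(10)−i(8): 2 → c
b(1)−f(5): -4≡22 → w
t(19)−o(14): 5 → f
d(3)−k(10): -7≡19 → t
c(2)−u(20): -18≡8 → i
b(1)−i(8): -7≡19 → t
i(8)−f(5): 3 → d
h(7)−o(14): -7≡19 → t
r(17)−k(10): 7 → h
w(22)−u(20): 2 → c
i(8)−i(8): 0 → a
t(19)−f(5): 14 → o
m(12)−o(14): -2≡24 → y
p(15)−k(10): 5 → f
s(18)−u(20): -2≡24 → y

pcwftitdthcaoyfy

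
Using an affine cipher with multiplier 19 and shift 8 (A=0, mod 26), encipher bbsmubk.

bbmcybq

b(1): 19·1+8=27≡1 → b
b(1): 19·1+8=27≡1 → b
s(18): 19·18+8=350≡12 → m
m(12): 19·12+8=236≡2 → c
u(20): 19·20+8=388≡24 → y
b(1): 19·1+8=27≡1 → b
k(10): 19·10+8=198≡16 → q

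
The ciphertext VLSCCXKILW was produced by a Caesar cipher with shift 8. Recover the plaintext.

V(21): 21−8=13 → N
L(11): 11−8=3 → D
S(18): 18−8=10 → K
C(2): 2−8=-6≡20 → U
C(2): 2−8=-6≡20 → U
X(23): 23−8=15 → P
K(10): 10−8=2 → C
I(8): 8−8=0 → A
L(11): 11−8=3 → D
W(22): 22−8=14 → O

NDKUUPCADO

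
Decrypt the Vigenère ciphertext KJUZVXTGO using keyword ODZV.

WGVEHUULA

Repeat the key across the ciphertext: ODZVODZVO
K(10)−O(14): -4≡22 → W
J(9)−D(3): 6 → G
U(20)−Z(25): -5≡21 → V
Z(25)−V(21): 4 → E
V(21)−O(14): 7 → H
X(23)−D(3): 20 → U
T(19)−Z(25): -6≡20 → U
G(6)−V(21): -15≡11 → L
O(14)−O(14): 0 → A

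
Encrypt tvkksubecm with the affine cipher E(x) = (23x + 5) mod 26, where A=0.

aubbdxctzv

t(19): 23·19+5=442≡0 → a
v(21): 23·21+5=488≡20 → u
k(10): 23·10+5=235≡1 → b
k(10): 23·10+5=235≡1 → b
s(18): 23·18+5=419≡3 → d
u(20): 23·20+5=465≡23 → x
b(1): 23·1+5=28≡2 → c
e(4): 23·4+5=97≡19 → t
c(2): 23·2+5=51≡25 → z
m(12): 23·12+5=281≡21 → v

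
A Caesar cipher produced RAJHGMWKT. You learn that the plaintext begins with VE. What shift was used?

22

From the crib: R(17)−V(21)=-4≡22, so the shift is 22.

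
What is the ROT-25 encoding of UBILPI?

TAHKOH

U(20): 20+25=45≡19 → T
B(1): 1+25=26≡0 → A
I(8): 8+25=33≡7 → H
L(11): 11+25=36≡10 → K
P(15): 15+25=40≡14 → O
I(8): 8+25=33≡7 → H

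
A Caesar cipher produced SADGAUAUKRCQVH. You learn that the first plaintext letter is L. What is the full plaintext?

LTWZTNTNDKVJOA

From the crib: S(18)−L(11)=7, so the shift is 7.
Subtract 7 from each ciphertext letter:
S(18): 18−7=11 → L
A(0): 0−7=-7≡19 → T
D(3): 3−7=-4≡22 → W
G(6): 6−7=-1≡25 → Z
A(0): 0−7=-7≡19 → T
U(20): 20−7=13 → N
A(0): 0−7=-7≡19 → T
U(20): 20−7=13 → N
K(10): 10−7=3 → D
R(17): 17−7=10 → K
C(2): 2−7=-5≡21 → V
Q(16): 16−7=9 → J
V(21): 21−7=14 → O
H(7): 7−7=0 → A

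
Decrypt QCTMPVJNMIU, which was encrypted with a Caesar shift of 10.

Q(16): 16−10=6 → G
C(2): 2−10=-8≡18 → S
T(19): 19−10=9 → J
M(12): 12−10=2 → C
P(15): 15−10=5 → F
V(21): 21−10=11 → L
J(9): 9−10=-1≡25 → Z
N(13): 13−10=3 → D
M(12): 12−10=2 → C
I(8): 8−10=-2≡24 → Y
U(20): 20−10=10 → K

GSJCFLZDCYK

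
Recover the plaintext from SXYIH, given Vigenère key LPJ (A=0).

Repeat the key across the ciphertext: LPJLP
S(18)−L(11): 7 → H
X(23)−P(15): 8 → I
Y(24)−J(9): 15 → P
I(8)−L(11): -3≡23 → X
H(7)−P(15): -8≡18 → S

HIPXS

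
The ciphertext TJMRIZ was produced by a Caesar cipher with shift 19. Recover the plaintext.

AQTYPG

T(19): 19−19=0 → A
J(9): 9−19=-10≡16 → Q
M(12): 12−19=-7≡19 → T
R(17): 17−19=-2≡24 → Y
I(8): 8−19=-11≡15 → P
Z(25): 25−19=6 → G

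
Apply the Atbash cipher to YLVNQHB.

BOEMJSY

Y(24) → B(1)
L(11) → O(14)
V(21) → E(4)
N(13) → M(12)
Q(16) → J(9)
H(7) → S(18)
B(1) → Y(24)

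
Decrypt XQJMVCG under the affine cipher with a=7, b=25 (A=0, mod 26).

The inverse of 7 mod 26 is 15, since 7·15=105≡1. Apply D(y)=15·(y−25) mod 26:
X(23): 15·(23−25)=-30≡22 → W
Q(16): 15·(16−25)=-135≡21 → V
J(9): 15·(9−25)=-240≡20 → U
M(12): 15·(12−25)=-195≡13 → N
V(21): 15·(21−25)=-60≡18 → S
C(2): 15·(2−25)=-345≡19 → T
G(6): 15·(6−25)=-285≡1 → B

WVUNSTB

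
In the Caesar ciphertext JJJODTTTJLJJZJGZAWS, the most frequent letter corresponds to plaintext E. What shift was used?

5

The most frequent ciphertext letter is J (appears 7 times).
J is position 9; E is position 4.
Shift = 5.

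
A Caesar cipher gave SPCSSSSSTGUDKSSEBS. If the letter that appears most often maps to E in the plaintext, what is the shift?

The most frequent ciphertext letter is S (appears 9 times).
S is position 18; E is position 4.
Shift = 14.

14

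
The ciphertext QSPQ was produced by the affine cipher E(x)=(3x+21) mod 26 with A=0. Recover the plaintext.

HZYH

The inverse of 3 mod 26 is 9, since 3·9=27≡1. Apply D(y)=9·(y−21) mod 26:
Q(16): 9·(16−21)=-45≡7 → H
S(18): 9·(18−21)=-27≡25 → Z
P(15): 9·(15−21)=-54≡24 → Y
Q(16): 9·(16−21)=-45≡7 → H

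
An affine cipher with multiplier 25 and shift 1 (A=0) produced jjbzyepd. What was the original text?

ssacdxmy

The inverse of 25 mod 26 is 25, since 25·25=625≡1. Apply D(y)=25·(y−1) mod 26:
j(9): 25·(9−1)=200≡18 → s
j(9): 25·(9−1)=200≡18 → s
b(1): 25·(1−1)=0 → a
z(25): 25·(25−1)=600≡2 → c
y(24): 25·(24−1)=575≡3 → d
e(4): 25·(4−1)=75≡23 → x
p(15): 25·(15−1)=350≡12 → m
d(3): 25·(3−1)=50≡24 → y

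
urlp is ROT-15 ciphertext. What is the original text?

fcwa

u(20): 20−15=5 → f
r(17): 17−15=2 → c
l(11): 11−15=-4≡22 → w
p(15): 15−15=0 → a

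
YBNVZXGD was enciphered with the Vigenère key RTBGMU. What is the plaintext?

Repeat the key across the ciphertext: RTBGMURT
Y(24)−R(17): 7 → H
B(1)−T(19): -18≡8 → I
N(13)−B(1): 12 → M
V(21)−G(6): 15 → P
Z(25)−M(12): 13 → N
X(23)−U(20): 3 → D
G(6)−R(17): -11≡15 → P
D(3)−T(19): -16≡10 → K

HIMPNDPK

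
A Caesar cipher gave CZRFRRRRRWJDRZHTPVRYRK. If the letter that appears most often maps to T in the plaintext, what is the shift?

The most frequent ciphertext letter is R (appears 9 times).
R is position 17; T is position 19.
Shift = -2≡24.

24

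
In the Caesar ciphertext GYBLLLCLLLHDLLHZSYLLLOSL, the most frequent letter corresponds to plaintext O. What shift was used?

The most frequent ciphertext letter is L (appears 12 times).
L is position 11; O is position 14.
Shift = -3≡23.

23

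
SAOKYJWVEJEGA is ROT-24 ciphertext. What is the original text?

UCQMALYXGLGIC

S(18): 18−24=-6≡20 → U
A(0): 0−24=-24≡2 → C
O(14): 14−24=-10≡16 → Q
K(10): 10−24=-14≡12 → M
Y(24): 24−24=0 → A
J(9): 9−24=-15≡11 → L
W(22): 22−24=-2≡24 → Y
V(21): 21−24=-3≡23 → X
E(4): 4−24=-20≡6 → G
J(9): 9−24=-15≡11 → L
E(4): 4−24=-20≡6 → G
G(6): 6−24=-18≡8 → I
A(0): 0−24=-24≡2 → C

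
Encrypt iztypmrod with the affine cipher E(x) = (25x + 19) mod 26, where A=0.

luavehcfq

i(8): 25·8+19=219≡11 → l
z(25): 25·25+19=644≡20 → u
t(19): 25·19+19=494≡0 → a
y(24): 25·24+19=619≡21 → v
p(15): 25·15+19=394≡4 → e
m(12): 25·12+19=319≡7 → h
r(17): 25·17+19=444≡2 → c
o(14): 25·14+19=369≡5 → f
d(3): 25·3+19=94≡16 → q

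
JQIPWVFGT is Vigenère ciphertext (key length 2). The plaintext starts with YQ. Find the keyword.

LA

Subtract each crib letter from the matching ciphertext letter (mod 26):
J(9)−Y(24)=-15≡11 → L
Q(16)−Q(16)=0 → A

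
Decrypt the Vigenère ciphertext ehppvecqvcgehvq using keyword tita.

lzwpcwjqcuneonx

Repeat the key across the ciphertext: titatitatitatit
e(4)−t(19): -15≡11 → l
h(7)−i(8): -1≡25 → z
p(15)−t(19): -4≡22 → w
p(15)−a(0): 15 → p
v(21)−t(19): 2 → c
e(4)−i(8): -4≡22 → w
c(2)−t(19): -17≡9 → j
q(16)−a(0): 16 → q
v(21)−t(19): 2 → c
c(2)−i(8): -6≡20 → u
g(6)−t(19): -13≡13 → n
e(4)−a(0): 4 → e
h(7)−t(19): -12≡14 → o
v(21)−i(8): 13 → n
q(16)−t(19): -3≡23 → x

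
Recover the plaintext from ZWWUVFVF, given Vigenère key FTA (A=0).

UDWPCFQM

Repeat the key across the ciphertext: FTAFTAFT
Z(25)−F(5): 20 → U
W(22)−T(19): 3 → D
W(22)−A(0): 22 → W
U(20)−F(5): 15 → P
V(21)−T(19): 2 → C
F(5)−A(0): 5 → F
V(21)−F(5): 16 → Q
F(5)−T(19): -14≡12 → M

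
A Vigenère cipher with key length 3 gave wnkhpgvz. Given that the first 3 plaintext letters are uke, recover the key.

cdg

Subtract each crib letter from the matching ciphertext letter (mod 26):
w(22)−u(20)=2 → c
n(13)−k(10)=3 → d
k(10)−e(4)=6 → g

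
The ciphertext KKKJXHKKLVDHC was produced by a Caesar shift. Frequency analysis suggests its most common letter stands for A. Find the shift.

The most frequent ciphertext letter is K (appears 5 times).
K is position 10; A is position 0.
Shift = 10.

10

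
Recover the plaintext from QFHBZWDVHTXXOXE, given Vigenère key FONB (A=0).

Repeat the key across the ciphertext: FONBFONBFONBFON
Q(16)−F(5): 11 → L
F(5)−O(14): -9≡17 → R
H(7)−N(13): -6≡20 → U
B(1)−B(1): 0 → A
Z(25)−F(5): 20 → U
W(22)−O(14): 8 → I
D(3)−N(13): -10≡16 → Q
V(21)−B(1): 20 → U
H(7)−F(5): 2 → C
T(19)−O(14): 5 → F
X(23)−N(13): 10 → K
X(23)−B(1): 22 → W
O(14)−F(5): 9 → J
X(23)−O(14): 9 → J
E(4)−N(13): -9≡17 → R

LRUAUIQUCFKWJJR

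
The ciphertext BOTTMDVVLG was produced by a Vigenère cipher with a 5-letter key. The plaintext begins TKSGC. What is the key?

Subtract each crib letter from the matching ciphertext letter (mod 26):
B(1)−T(19)=-18≡8 → I
O(14)−K(10)=4 → E
T(19)−S(18)=1 → B
T(19)−G(6)=13 → N
M(12)−C(2)=10 → K

IEBNK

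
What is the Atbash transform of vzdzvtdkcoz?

eawaegwpxla

v(21) → e(4)
z(25) → a(0)
d(3) → w(22)
z(25) → a(0)
v(21) → e(4)
t(19) → g(6)
d(3) → w(22)
k(10) → p(15)
c(2) → x(23)
o(14) → l(11)
z(25) → a(0)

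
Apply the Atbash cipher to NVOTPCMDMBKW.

MELGKXNWNYPD

N(13) → M(12)
V(21) → E(4)
O(14) → L(11)
T(19) → G(6)
P(15) → K(10)
C(2) → X(23)
M(12) → N(13)
D(3) → W(22)
M(12) → N(13)
B(1) → Y(24)
K(10) → P(15)
W(22) → D(3)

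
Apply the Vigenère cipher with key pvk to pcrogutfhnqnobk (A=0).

exbdbeiarclxdwu

Repeat the key across the message: pvkpvkpvkpvkpvk
p(15)+p(15): 30≡4 → e
c(2)+v(21): 23 → x
r(17)+k(10): 27≡1 → b
o(14)+p(15): 29≡3 → d
g(6)+v(21): 27≡1 → b
u(20)+k(10): 30≡4 → e
t(19)+p(15): 34≡8 → i
f(5)+v(21): 26≡0 → a
h(7)+k(10): 17 → r
n(13)+p(15): 28≡2 → c
q(16)+v(21): 37≡11 → l
n(13)+k(10): 23 → x
o(14)+p(15): 29≡3 → d
b(1)+v(21): 22 → w
k(10)+k(10): 20 → u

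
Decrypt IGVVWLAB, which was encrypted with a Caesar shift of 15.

I(8): 8−15=-7≡19 → T
G(6): 6−15=-9≡17 → R
V(21): 21−15=6 → G
V(21): 21−15=6 → G
W(22): 22−15=7 → H
L(11): 11−15=-4≡22 → W
A(0): 0−15=-15≡11 → L
B(1): 1−15=-14≡12 → M

TRGGHWLM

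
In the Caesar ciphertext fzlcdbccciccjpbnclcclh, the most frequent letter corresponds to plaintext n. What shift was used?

The most frequent ciphertext letter is c (appears 9 times).
c is position 2; n is position 13.
Shift = -11≡15.

15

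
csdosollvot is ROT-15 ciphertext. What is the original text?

ndozdzwwgze

c(2): 2−15=-13≡13 → n
s(18): 18−15=3 → d
d(3): 3−15=-12≡14 → o
o(14): 14−15=-1≡25 → z
s(18): 18−15=3 → d
o(14): 14−15=-1≡25 → z
l(11): 11−15=-4≡22 → w
l(11): 11−15=-4≡22 → w
v(21): 21−15=6 → g
o(14): 14−15=-1≡25 → z
t(19): 19−15=4 → e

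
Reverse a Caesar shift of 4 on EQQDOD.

E(4): 4−4=0 → A
Q(16): 16−4=12 → M
Q(16): 16−4=12 → M
D(3): 3−4=-1≡25 → Z
O(14): 14−4=10 → K
D(3): 3−4=-1≡25 → Z

AMMZKZ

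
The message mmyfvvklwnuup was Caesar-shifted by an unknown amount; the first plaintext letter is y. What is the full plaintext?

yykrhhwxizggb

From the crib: m(12)−y(24)=-12≡14, so the shift is 14.
Subtract 14 from each ciphertext letter:
m(12): 12−14=-2≡24 → y
m(12): 12−14=-2≡24 → y
y(24): 24−14=10 → k
f(5): 5−14=-9≡17 → r
v(21): 21−14=7 → h
v(21): 21−14=7 → h
k(10): 10−14=-4≡22 → w
l(11): 11−14=-3≡23 → x
w(22): 22−14=8 → i
n(13): 13−14=-1≡25 → z
u(20): 20−14=6 → g
u(20): 20−14=6 → g
p(15): 15−14=1 → b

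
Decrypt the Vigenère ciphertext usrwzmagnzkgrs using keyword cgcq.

Repeat the key across the ciphertext: cgcqcgcqcgcqcg
u(20)−c(2): 18 → s
s(18)−g(6): 12 → m
r(17)−c(2): 15 → p
w(22)−q(16): 6 → g
z(25)−c(2): 23 → x
m(12)−g(6): 6 → g
a(0)−c(2): -2≡24 → y
g(6)−q(16): -10≡16 → q
n(13)−c(2): 11 → l
z(25)−g(6): 19 → t
k(10)−c(2): 8 → i
g(6)−q(16): -10≡16 → q
r(17)−c(2): 15 → p
s(18)−g(6): 12 → m

smpgxgyqltiqpm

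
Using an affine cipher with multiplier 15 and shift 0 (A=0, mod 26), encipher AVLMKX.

A(0): 15·0+0=0 → A
V(21): 15·21+0=315≡3 → D
L(11): 15·11+0=165≡9 → J
M(12): 15·12+0=180≡24 → Y
K(10): 15·10+0=150≡20 → U
X(23): 15·23+0=345≡7 → H

ADJYUH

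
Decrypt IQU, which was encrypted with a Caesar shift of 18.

I(8): 8−18=-10≡16 → Q
Q(16): 16−18=-2≡24 → Y
U(20): 20−18=2 → C

QYC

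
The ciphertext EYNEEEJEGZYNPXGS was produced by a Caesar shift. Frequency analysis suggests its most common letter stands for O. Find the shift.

16

The most frequent ciphertext letter is E (appears 5 times).
E is position 4; O is position 14.
Shift = -10≡16.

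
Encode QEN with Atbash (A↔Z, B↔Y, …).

JVM

Q(16) → J(9)
E(4) → V(21)
N(13) → M(12)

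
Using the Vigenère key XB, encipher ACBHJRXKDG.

Repeat the key across the message: XBXBXBXBXB
A(0)+X(23): 23 → X
C(2)+B(1): 3 → D
B(1)+X(23): 24 → Y
H(7)+B(1): 8 → I
J(9)+X(23): 32≡6 → G
R(17)+B(1): 18 → S
X(23)+X(23): 46≡20 → U
K(10)+B(1): 11 → L
D(3)+X(23): 26≡0 → A
G(6)+B(1): 7 → H

XDYIGSULAH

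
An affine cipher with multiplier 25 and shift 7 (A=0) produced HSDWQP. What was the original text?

APELRS

The inverse of 25 mod 26 is 25, since 25·25=625≡1. Apply D(y)=25·(y−7) mod 26:
H(7): 25·(7−7)=0 → A
S(18): 25·(18−7)=275≡15 → P
D(3): 25·(3−7)=-100≡4 → E
W(22): 25·(22−7)=375≡11 → L
Q(16): 25·(16−7)=225≡17 → R
P(15): 25·(15−7)=200≡18 → S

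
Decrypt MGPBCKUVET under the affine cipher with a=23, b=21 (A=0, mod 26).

The inverse of 23 mod 26 is 17, since 23·17=391≡1. Apply D(y)=17·(y−21) mod 26:
M(12): 17·(12−21)=-153≡3 → D
G(6): 17·(6−21)=-255≡5 → F
P(15): 17·(15−21)=-102≡2 → C
B(1): 17·(1−21)=-340≡24 → Y
C(2): 17·(2−21)=-323≡15 → P
K(10): 17·(10−21)=-187≡21 → V
U(20): 17·(20−21)=-17≡9 → J
V(21): 17·(21−21)=0 → A
E(4): 17·(4−21)=-289≡23 → X
T(19): 17·(19−21)=-34≡18 → S

DFCYPVJAXS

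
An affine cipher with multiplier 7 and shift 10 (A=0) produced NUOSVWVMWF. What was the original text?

The inverse of 7 mod 26 is 15, since 7·15=105≡1. Apply D(y)=15·(y−10) mod 26:
N(13): 15·(13−10)=45≡19 → T
U(20): 15·(20−10)=150≡20 → U
O(14): 15·(14−10)=60≡8 → I
S(18): 15·(18−10)=120≡16 → Q
V(21): 15·(21−10)=165≡9 → J
W(22): 15·(22−10)=180≡24 → Y
V(21): 15·(21−10)=165≡9 → J
M(12): 15·(12−10)=30≡4 → E
W(22): 15·(22−10)=180≡24 → Y
F(5): 15·(5−10)=-75≡3 → D

TUIQJYJEYD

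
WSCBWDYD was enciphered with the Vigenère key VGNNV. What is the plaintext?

Repeat the key across the ciphertext: VGNNVVGN
W(22)−V(21): 1 → B
S(18)−G(6): 12 → M
C(2)−N(13): -11≡15 → P
B(1)−N(13): -12≡14 → O
W(22)−V(21): 1 → B
D(3)−V(21): -18≡8 → I
Y(24)−G(6): 18 → S
D(3)−N(13): -10≡16 → Q

BMPOBISQ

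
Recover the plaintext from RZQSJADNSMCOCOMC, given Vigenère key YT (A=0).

Repeat the key across the ciphertext: YTYTYTYTYTYTYTYT
R(17)−Y(24): -7≡19 → T
Z(25)−T(19): 6 → G
Q(16)−Y(24): -8≡18 → S
S(18)−T(19): -1≡25 → Z
J(9)−Y(24): -15≡11 → L
A(0)−T(19): -19≡7 → H
D(3)−Y(24): -21≡5 → F
N(13)−T(19): -6≡20 → U
S(18)−Y(24): -6≡20 → U
M(12)−T(19): -7≡19 → T
C(2)−Y(24): -22≡4 → E
O(14)−T(19): -5≡21 → V
C(2)−Y(24): -22≡4 → E
O(14)−T(19): -5≡21 → V
M(12)−Y(24): -12≡14 → O
C(2)−T(19): -17≡9 → J

TGSZLHFUUTEVEVOJ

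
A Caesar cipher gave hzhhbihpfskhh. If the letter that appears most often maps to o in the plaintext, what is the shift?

19

The most frequent ciphertext letter is h (appears 6 times).
h is position 7; o is position 14.
Shift = -7≡19.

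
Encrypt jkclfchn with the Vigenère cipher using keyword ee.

nogpjglr

Repeat the key across the message: eeeeeeee
j(9)+e(4): 13 → n
k(10)+e(4): 14 → o
c(2)+e(4): 6 → g
l(11)+e(4): 15 → p
f(5)+e(4): 9 → j
c(2)+e(4): 6 → g
h(7)+e(4): 11 → l
n(13)+e(4): 17 → r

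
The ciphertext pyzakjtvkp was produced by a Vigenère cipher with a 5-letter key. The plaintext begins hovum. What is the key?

ikegy

Subtract each crib letter from the matching ciphertext letter (mod 26):
p(15)−h(7)=8 → i
y(24)−o(14)=10 → k
z(25)−v(21)=4 → e
a(0)−u(20)=-20≡6 → g
k(10)−m(12)=-2≡24 → y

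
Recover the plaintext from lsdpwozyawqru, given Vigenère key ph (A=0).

wloihhkrlpbkf

Repeat the key across the ciphertext: phphphphphphp
l(11)−p(15): -4≡22 → w
s(18)−h(7): 11 → l
d(3)−p(15): -12≡14 → o
p(15)−h(7): 8 → i
w(22)−p(15): 7 → h
o(14)−h(7): 7 → h
z(25)−p(15): 10 → k
y(24)−h(7): 17 → r
a(0)−p(15): -15≡11 → l
w(22)−h(7): 15 → p
q(16)−p(15): 1 → b
r(17)−h(7): 10 → k
u(20)−p(15): 5 → f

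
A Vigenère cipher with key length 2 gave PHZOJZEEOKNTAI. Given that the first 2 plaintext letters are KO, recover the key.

Subtract each crib letter from the matching ciphertext letter (mod 26):
P(15)−K(10)=5 → F
H(7)−O(14)=-7≡19 → T

FT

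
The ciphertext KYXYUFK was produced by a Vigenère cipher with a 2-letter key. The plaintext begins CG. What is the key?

Subtract each crib letter from the matching ciphertext letter (mod 26):
K(10)−C(2)=8 → I
Y(24)−G(6)=18 → S

IS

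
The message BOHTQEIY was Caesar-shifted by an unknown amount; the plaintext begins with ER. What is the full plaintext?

ERKWTHLB

From the crib: B(1)−E(4)=-3≡23, so the shift is 23.
Subtract 23 from each ciphertext letter:
B(1): 1−23=-22≡4 → E
O(14): 14−23=-9≡17 → R
H(7): 7−23=-16≡10 → K
T(19): 19−23=-4≡22 → W
Q(16): 16−23=-7≡19 → T
E(4): 4−23=-19≡7 → H
I(8): 8−23=-15≡11 → L
Y(24): 24−23=1 → B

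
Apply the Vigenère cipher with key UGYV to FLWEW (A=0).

Repeat the key across the message: UGYVU
F(5)+U(20): 25 → Z
L(11)+G(6): 17 → R
W(22)+Y(24): 46≡20 → U
E(4)+V(21): 25 → Z
W(22)+U(20): 42≡16 → Q

ZRUZQ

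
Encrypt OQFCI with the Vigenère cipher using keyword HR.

Repeat the key across the message: HRHRH
O(14)+H(7): 21 → V
Q(16)+R(17): 33≡7 → H
F(5)+H(7): 12 → M
C(2)+R(17): 19 → T
I(8)+H(7): 15 → P

VHMTP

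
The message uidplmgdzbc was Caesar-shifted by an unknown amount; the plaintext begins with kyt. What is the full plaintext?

kytfbcwtprs

From the crib: u(20)−k(10)=10, so the shift is 10.
Subtract 10 from each ciphertext letter:
u(20): 20−10=10 → k
i(8): 8−10=-2≡24 → y
d(3): 3−10=-7≡19 → t
p(15): 15−10=5 → f
l(11): 11−10=1 → b
m(12): 12−10=2 → c
g(6): 6−10=-4≡22 → w
d(3): 3−10=-7≡19 → t
z(25): 25−10=15 → p
b(1): 1−10=-9≡17 → r
c(2): 2−10=-8≡18 → s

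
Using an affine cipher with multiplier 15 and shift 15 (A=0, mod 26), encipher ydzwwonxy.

liahhrcwl

y(24): 15·24+15=375≡11 → l
d(3): 15·3+15=60≡8 → i
z(25): 15·25+15=390≡0 → a
w(22): 15·22+15=345≡7 → h
w(22): 15·22+15=345≡7 → h
o(14): 15·14+15=225≡17 → r
n(13): 15·13+15=210≡2 → c
x(23): 15·23+15=360≡22 → w
y(24): 15·24+15=375≡11 → l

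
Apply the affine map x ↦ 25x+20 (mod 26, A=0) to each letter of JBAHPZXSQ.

LTUNFVXCE

J(9): 25·9+20=245≡11 → L
B(1): 25·1+20=45≡19 → T
A(0): 25·0+20=20 → U
H(7): 25·7+20=195≡13 → N
P(15): 25·15+20=395≡5 → F
Z(25): 25·25+20=645≡21 → V
X(23): 25·23+20=595≡23 → X
S(18): 25·18+20=470≡2 → C
Q(16): 25·16+20=420≡4 → E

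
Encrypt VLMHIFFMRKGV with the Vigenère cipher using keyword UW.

Repeat the key across the message: UWUWUWUWUWUW
V(21)+U(20): 41≡15 → P
L(11)+W(22): 33≡7 → H
M(12)+U(20): 32≡6 → G
H(7)+W(22): 29≡3 → D
I(8)+U(20): 28≡2 → C
F(5)+W(22): 27≡1 → B
F(5)+U(20): 25 → Z
M(12)+W(22): 34≡8 → I
R(17)+U(20): 37≡11 → L
K(10)+W(22): 32≡6 → G
G(6)+U(20): 26≡0 → A
V(21)+W(22): 43≡17 → R

PHGDCBZILGAR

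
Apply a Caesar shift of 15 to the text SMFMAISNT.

HBUBPXHCI

S(18): 18+15=33≡7 → H
M(12): 12+15=27≡1 → B
F(5): 5+15=20 → U
M(12): 12+15=27≡1 → B
A(0): 0+15=15 → P
I(8): 8+15=23 → X
S(18): 18+15=33≡7 → H
N(13): 13+15=28≡2 → C
T(19): 19+15=34≡8 → I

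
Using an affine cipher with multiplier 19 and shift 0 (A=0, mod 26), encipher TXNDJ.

XVNFP

T(19): 19·19+0=361≡23 → X
X(23): 19·23+0=437≡21 → V
N(13): 19·13+0=247≡13 → N
D(3): 19·3+0=57≡5 → F
J(9): 19·9+0=171≡15 → P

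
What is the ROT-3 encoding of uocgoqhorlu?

xrfjrtkruox

u(20): 20+3=23 → x
o(14): 14+3=17 → r
c(2): 2+3=5 → f
g(6): 6+3=9 → j
o(14): 14+3=17 → r
q(16): 16+3=19 → t
h(7): 7+3=10 → k
o(14): 14+3=17 → r
r(17): 17+3=20 → u
l(11): 11+3=14 → o
u(20): 20+3=23 → x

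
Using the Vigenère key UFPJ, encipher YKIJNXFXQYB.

SPXSHCUGKDQ

Repeat the key across the message: UFPJUFPJUFP
Y(24)+U(20): 44≡18 → S
K(10)+F(5): 15 → P
I(8)+P(15): 23 → X
J(9)+J(9): 18 → S
N(13)+U(20): 33≡7 → H
X(23)+F(5): 28≡2 → C
F(5)+P(15): 20 → U
X(23)+J(9): 32≡6 → G
Q(16)+U(20): 36≡10 → K
Y(24)+F(5): 29≡3 → D
B(1)+P(15): 16 → Q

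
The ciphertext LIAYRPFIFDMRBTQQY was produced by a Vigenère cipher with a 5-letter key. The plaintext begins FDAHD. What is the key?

GFARO

Subtract each crib letter from the matching ciphertext letter (mod 26):
L(11)−F(5)=6 → G
I(8)−D(3)=5 → F
A(0)−A(0)=0 → A
Y(24)−H(7)=17 → R
R(17)−D(3)=14 → O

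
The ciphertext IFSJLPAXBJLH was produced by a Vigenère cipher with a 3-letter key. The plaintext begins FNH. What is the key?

DSL

Subtract each crib letter from the matching ciphertext letter (mod 26):
I(8)−F(5)=3 → D
F(5)−N(13)=-8≡18 → S
S(18)−H(7)=11 → L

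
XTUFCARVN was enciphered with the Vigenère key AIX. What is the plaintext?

XLXFUDRNQ

Repeat the key across the ciphertext: AIXAIXAIX
X(23)−A(0): 23 → X
T(19)−I(8): 11 → L
U(20)−X(23): -3≡23 → X
F(5)−A(0): 5 → F
C(2)−I(8): -6≡20 → U
A(0)−X(23): -23≡3 → D
R(17)−A(0): 17 → R
V(21)−I(8): 13 → N
N(13)−X(23): -10≡16 → Q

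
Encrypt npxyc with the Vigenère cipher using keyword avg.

Repeat the key across the message: avgav
n(13)+a(0): 13 → n
p(15)+v(21): 36≡10 → k
x(23)+g(6): 29≡3 → d
y(24)+a(0): 24 → y
c(2)+v(21): 23 → x

nkdyx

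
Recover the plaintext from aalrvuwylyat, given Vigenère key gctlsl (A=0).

Repeat the key across the ciphertext: gctlslgctlsl
a(0)−g(6): -6≡20 → u
a(0)−c(2): -2≡24 → y
l(11)−t(19): -8≡18 → s
r(17)−l(11): 6 → g
v(21)−s(18): 3 → d
u(20)−l(11): 9 → j
w(22)−g(6): 16 → q
y(24)−c(2): 22 → w
l(11)−t(19): -8≡18 → s
y(24)−l(11): 13 → n
a(0)−s(18): -18≡8 → i
t(19)−l(11): 8 → i

uysgdjqwsnii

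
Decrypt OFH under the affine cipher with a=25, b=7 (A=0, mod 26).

The inverse of 25 mod 26 is 25, since 25·25=625≡1. Apply D(y)=25·(y−7) mod 26:
O(14): 25·(14−7)=175≡19 → T
F(5): 25·(5−7)=-50≡2 → C
H(7): 25·(7−7)=0 → A

TCA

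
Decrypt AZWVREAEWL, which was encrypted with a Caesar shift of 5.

A(0): 0−5=-5≡21 → V
Z(25): 25−5=20 → U
W(22): 22−5=17 → R
V(21): 21−5=16 → Q
R(17): 17−5=12 → M
E(4): 4−5=-1≡25 → Z
A(0): 0−5=-5≡21 → V
E(4): 4−5=-1≡25 → Z
W(22): 22−5=17 → R
L(11): 11−5=6 → G

VURQMZVZRG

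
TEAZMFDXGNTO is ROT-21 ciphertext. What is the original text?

T(19): 19−21=-2≡24 → Y
E(4): 4−21=-17≡9 → J
A(0): 0−21=-21≡5 → F
Z(25): 25−21=4 → E
M(12): 12−21=-9≡17 → R
F(5): 5−21=-16≡10 → K
D(3): 3−21=-18≡8 → I
X(23): 23−21=2 → C
G(6): 6−21=-15≡11 → L
N(13): 13−21=-8≡18 → S
T(19): 19−21=-2≡24 → Y
O(14): 14−21=-7≡19 → T

YJFERKICLSYT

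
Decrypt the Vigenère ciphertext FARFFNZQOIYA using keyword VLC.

Repeat the key across the ciphertext: VLCVLCVLCVLC
F(5)−V(21): -16≡10 → K
A(0)−L(11): -11≡15 → P
R(17)−C(2): 15 → P
F(5)−V(21): -16≡10 → K
F(5)−L(11): -6≡20 → U
N(13)−C(2): 11 → L
Z(25)−V(21): 4 → E
Q(16)−L(11): 5 → F
O(14)−C(2): 12 → M
I(8)−V(21): -13≡13 → N
Y(24)−L(11): 13 → N
A(0)−C(2): -2≡24 → Y

KPPKULEFMNNY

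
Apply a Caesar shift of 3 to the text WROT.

W(22): 22+3=25 → Z
R(17): 17+3=20 → U
O(14): 14+3=17 → R
T(19): 19+3=22 → W

ZURW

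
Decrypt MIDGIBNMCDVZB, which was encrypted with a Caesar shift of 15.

M(12): 12−15=-3≡23 → X
I(8): 8−15=-7≡19 → T
D(3): 3−15=-12≡14 → O
G(6): 6−15=-9≡17 → R
I(8): 8−15=-7≡19 → T
B(1): 1−15=-14≡12 → M
N(13): 13−15=-2≡24 → Y
M(12): 12−15=-3≡23 → X
C(2): 2−15=-13≡13 → N
D(3): 3−15=-12≡14 → O
V(21): 21−15=6 → G
Z(25): 25−15=10 → K
B(1): 1−15=-14≡12 → M

XTORTMYXNOGKM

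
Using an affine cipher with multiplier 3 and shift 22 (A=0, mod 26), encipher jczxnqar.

j(9): 3·9+22=49≡23 → x
c(2): 3·2+22=28≡2 → c
z(25): 3·25+22=97≡19 → t
x(23): 3·23+22=91≡13 → n
n(13): 3·13+22=61≡9 → j
q(16): 3·16+22=70≡18 → s
a(0): 3·0+22=22 → w
r(17): 3·17+22=73≡21 → v

xctnjswv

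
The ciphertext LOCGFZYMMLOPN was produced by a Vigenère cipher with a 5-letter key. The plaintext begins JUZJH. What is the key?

Subtract each crib letter from the matching ciphertext letter (mod 26):
L(11)−J(9)=2 → C
O(14)−U(20)=-6≡20 → U
C(2)−Z(25)=-23≡3 → D
G(6)−J(9)=-3≡23 → X
F(5)−H(7)=-2≡24 → Y

CUDXY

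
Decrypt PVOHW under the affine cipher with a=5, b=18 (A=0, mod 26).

The inverse of 5 mod 26 is 21, since 5·21=105≡1. Apply D(y)=21·(y−18) mod 26:
P(15): 21·(15−18)=-63≡15 → P
V(21): 21·(21−18)=63≡11 → L
O(14): 21·(14−18)=-84≡20 → U
H(7): 21·(7−18)=-231≡3 → D
W(22): 21·(22−18)=84≡6 → G

PLUDG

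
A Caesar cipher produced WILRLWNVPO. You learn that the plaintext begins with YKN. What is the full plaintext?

From the crib: W(22)−Y(24)=-2≡24, so the shift is 24.
Subtract 24 from each ciphertext letter:
W(22): 22−24=-2≡24 → Y
I(8): 8−24=-16≡10 → K
L(11): 11−24=-13≡13 → N
R(17): 17−24=-7≡19 → T
L(11): 11−24=-13≡13 → N
W(22): 22−24=-2≡24 → Y
N(13): 13−24=-11≡15 → P
V(21): 21−24=-3≡23 → X
P(15): 15−24=-9≡17 → R
O(14): 14−24=-10≡16 → Q

YKNTNYPXRQ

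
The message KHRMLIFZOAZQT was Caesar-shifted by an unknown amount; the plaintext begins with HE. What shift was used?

3

From the crib: K(10)−H(7)=3, so the shift is 3.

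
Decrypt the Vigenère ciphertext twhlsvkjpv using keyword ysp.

vesnagmrax

Repeat the key across the ciphertext: yspyspyspy
t(19)−y(24): -5≡21 → v
w(22)−s(18): 4 → e
h(7)−p(15): -8≡18 → s
l(11)−y(24): -13≡13 → n
s(18)−s(18): 0 → a
v(21)−p(15): 6 → g
k(10)−y(24): -14≡12 → m
j(9)−s(18): -9≡17 → r
p(15)−p(15): 0 → a
v(21)−y(24): -3≡23 → x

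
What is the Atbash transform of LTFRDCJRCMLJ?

L(11) → O(14)
T(19) → G(6)
F(5) → U(20)
R(17) → I(8)
D(3) → W(22)
C(2) → X(23)
J(9) → Q(16)
R(17) → I(8)
C(2) → X(23)
M(12) → N(13)
L(11) → O(14)
J(9) → Q(16)

OGUIWXQIXNOQ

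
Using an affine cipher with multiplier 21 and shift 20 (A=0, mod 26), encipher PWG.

P(15): 21·15+20=335≡23 → X
W(22): 21·22+20=482≡14 → O
G(6): 21·6+20=146≡16 → Q

XOQ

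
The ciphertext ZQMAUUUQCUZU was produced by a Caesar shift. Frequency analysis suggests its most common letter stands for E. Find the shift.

16

The most frequent ciphertext letter is U (appears 5 times).
U is position 20; E is position 4.
Shift = 16.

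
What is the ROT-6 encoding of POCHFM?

P(15): 15+6=21 → V
O(14): 14+6=20 → U
C(2): 2+6=8 → I
H(7): 7+6=13 → N
F(5): 5+6=11 → L
M(12): 12+6=18 → S

VUINLS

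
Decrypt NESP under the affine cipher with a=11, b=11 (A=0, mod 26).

The inverse of 11 mod 26 is 19, since 11·19=209≡1. Apply D(y)=19·(y−11) mod 26:
N(13): 19·(13−11)=38≡12 → M
E(4): 19·(4−11)=-133≡23 → X
S(18): 19·(18−11)=133≡3 → D
P(15): 19·(15−11)=76≡24 → Y

MXDY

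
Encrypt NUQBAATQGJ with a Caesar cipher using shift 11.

YFBMLLEBRU

N(13): 13+11=24 → Y
U(20): 20+11=31≡5 → F
Q(16): 16+11=27≡1 → B
B(1): 1+11=12 → M
A(0): 0+11=11 → L
A(0): 0+11=11 → L
T(19): 19+11=30≡4 → E
Q(16): 16+11=27≡1 → B
G(6): 6+11=17 → R
J(9): 9+11=20 → U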